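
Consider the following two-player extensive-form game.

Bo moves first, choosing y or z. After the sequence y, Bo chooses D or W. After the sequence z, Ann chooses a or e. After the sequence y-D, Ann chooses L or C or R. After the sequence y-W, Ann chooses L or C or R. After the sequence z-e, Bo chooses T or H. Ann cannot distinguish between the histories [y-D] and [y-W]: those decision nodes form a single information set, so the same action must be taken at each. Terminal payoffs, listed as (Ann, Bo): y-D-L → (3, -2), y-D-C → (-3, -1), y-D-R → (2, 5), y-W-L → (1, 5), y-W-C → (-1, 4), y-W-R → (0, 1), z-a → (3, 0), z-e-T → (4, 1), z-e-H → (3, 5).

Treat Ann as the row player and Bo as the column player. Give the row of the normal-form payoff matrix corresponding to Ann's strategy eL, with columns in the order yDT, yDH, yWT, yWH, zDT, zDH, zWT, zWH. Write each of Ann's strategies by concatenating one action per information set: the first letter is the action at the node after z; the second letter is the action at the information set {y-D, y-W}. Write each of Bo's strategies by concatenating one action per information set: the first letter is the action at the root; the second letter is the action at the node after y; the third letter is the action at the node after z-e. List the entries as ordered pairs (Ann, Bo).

vs yDT: Bo plays y → Bo plays D at [y] → Ann plays L at [y-D] → (3, -2)
vs yDH: Bo plays y → Bo plays D at [y] → Ann plays L at [y-D] → (3, -2)
vs yWT: Bo plays y → Bo plays W at [y] → Ann plays L at [y-W] → (1, 5)
vs yWH: Bo plays y → Bo plays W at [y] → Ann plays L at [y-W] → (1, 5)
vs zDT: Bo plays z → Ann plays e at [z] → Bo plays T at [z-e] → (4, 1)
vs zDH: Bo plays z → Ann plays e at [z] → Bo plays H at [z-e] → (3, 5)
vs zWT: Bo plays z → Ann plays e at [z] → Bo plays T at [z-e] → (4, 1)
vs zWH: Bo plays z → Ann plays e at [z] → Bo plays H at [z-e] → (3, 5)

(3,-2) (3,-2) (1,5) (1,5) (4,1) (3,5) (4,1) (3,5)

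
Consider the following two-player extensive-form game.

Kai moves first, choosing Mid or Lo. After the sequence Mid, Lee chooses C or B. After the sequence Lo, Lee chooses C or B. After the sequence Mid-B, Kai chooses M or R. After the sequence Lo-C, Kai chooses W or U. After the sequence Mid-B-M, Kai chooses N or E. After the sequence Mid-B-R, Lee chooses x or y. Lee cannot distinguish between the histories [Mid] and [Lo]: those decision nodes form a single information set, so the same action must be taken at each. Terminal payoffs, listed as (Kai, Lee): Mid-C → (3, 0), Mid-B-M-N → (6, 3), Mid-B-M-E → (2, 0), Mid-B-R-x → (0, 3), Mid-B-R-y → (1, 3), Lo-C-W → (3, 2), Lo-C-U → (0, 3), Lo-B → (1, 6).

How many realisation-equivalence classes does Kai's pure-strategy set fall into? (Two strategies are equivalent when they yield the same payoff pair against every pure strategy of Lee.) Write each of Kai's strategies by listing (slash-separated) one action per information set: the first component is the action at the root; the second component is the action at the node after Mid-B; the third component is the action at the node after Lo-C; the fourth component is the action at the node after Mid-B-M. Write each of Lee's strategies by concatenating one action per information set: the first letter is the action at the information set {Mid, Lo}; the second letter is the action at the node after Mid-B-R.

Kai has 16 pure strategies: Mid/M/W/N, Mid/M/W/E, Mid/M/U/N, Mid/M/U/E, Mid/R/W/N, Mid/R/W/E, Mid/R/U/N, Mid/R/U/E, Lo/M/W/N, Lo/M/W/E, Lo/M/U/N, Lo/M/U/E, Lo/R/W/N, Lo/R/W/E, Lo/R/U/N, Lo/R/U/E. Columns: Cx, Cy, Bx, By.
{Mid/M/W/N, Mid/M/U/N} → row (3,0) (3,0) (6,3) (6,3)
{Mid/M/W/E, Mid/M/U/E} → row (3,0) (3,0) (2,0) (2,0)
{Mid/R/W/N, Mid/R/W/E, Mid/R/U/N, Mid/R/U/E} → row (3,0) (3,0) (0,3) (1,3)
{Lo/M/W/N, Lo/M/W/E, Lo/R/W/N, Lo/R/W/E} → row (3,2) (3,2) (1,6) (1,6)
{Lo/M/U/N, Lo/M/U/E, Lo/R/U/N, Lo/R/U/E} → row (0,3) (0,3) (1,6) (1,6)
That's 5 distinct rows out of 16 strategies.

5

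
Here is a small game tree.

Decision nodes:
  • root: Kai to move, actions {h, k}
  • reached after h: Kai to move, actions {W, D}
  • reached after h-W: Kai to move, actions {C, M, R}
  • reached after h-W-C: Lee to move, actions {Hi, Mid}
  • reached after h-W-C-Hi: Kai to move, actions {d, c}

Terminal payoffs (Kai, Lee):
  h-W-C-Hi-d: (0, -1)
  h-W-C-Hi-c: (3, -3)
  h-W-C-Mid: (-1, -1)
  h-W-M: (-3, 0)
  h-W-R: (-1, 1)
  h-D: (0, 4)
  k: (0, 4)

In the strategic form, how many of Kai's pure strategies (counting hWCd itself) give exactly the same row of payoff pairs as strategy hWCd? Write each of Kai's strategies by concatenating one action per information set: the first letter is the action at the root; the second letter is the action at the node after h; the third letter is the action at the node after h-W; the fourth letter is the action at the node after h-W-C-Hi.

Row for hWCd (columns Hi, Mid): (0,-1) (-1,-1).
Every one of Kai's information sets is on the play path for some reply by Lee when Kai follows hWCd.
Changing the action at any of them therefore changes at least one column, so only hWCd itself gives this row.

1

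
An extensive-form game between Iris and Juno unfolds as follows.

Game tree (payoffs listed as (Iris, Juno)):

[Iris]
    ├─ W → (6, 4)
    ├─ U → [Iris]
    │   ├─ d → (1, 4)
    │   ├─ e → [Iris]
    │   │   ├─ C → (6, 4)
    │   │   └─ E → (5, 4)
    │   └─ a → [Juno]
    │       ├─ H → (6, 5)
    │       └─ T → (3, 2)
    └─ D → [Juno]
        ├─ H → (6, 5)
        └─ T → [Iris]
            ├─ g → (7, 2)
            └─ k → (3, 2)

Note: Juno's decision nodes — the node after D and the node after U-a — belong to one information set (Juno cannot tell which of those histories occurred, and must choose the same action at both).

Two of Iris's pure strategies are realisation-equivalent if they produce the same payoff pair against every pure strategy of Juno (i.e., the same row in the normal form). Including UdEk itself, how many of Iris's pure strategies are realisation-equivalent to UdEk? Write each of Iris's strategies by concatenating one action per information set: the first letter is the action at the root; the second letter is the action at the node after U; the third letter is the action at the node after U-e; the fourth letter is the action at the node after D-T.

Row for UdEk (columns H, T): (1,4) (1,4).
Under UdEk, Iris's choice at the node after U-e and at the node after D-T can never be reached regardless of what Juno does, so varying those choices leaves every outcome unchanged.
Holding the reachable choices fixed and varying the unreachable ones freely already gives 2 × 2 = 4 equivalent strategies.
No other strategy reproduces this row, so those 4 are the full class: UdCg, UdCk, UdEg, UdEk.

4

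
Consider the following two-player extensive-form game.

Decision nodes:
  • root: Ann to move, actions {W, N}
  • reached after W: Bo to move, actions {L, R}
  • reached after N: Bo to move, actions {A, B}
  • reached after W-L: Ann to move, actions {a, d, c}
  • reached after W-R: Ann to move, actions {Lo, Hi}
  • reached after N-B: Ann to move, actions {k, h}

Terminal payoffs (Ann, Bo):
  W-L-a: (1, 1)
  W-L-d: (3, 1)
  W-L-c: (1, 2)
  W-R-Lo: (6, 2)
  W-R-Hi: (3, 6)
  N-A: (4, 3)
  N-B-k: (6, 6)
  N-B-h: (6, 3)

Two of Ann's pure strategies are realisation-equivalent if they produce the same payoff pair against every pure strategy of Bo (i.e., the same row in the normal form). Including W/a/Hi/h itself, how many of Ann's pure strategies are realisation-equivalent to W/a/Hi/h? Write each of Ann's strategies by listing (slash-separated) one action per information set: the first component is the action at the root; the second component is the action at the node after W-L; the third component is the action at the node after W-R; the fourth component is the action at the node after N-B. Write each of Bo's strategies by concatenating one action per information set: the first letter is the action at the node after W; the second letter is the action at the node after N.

2

Row for W/a/Hi/h (columns LA, LB, RA, RB): (1,1) (1,1) (3,6) (3,6).
Under W/a/Hi/h, Ann's choice at the node after N-B can never be reached regardless of what Bo does, so varying those choices leaves every outcome unchanged.
Holding the reachable choices fixed and varying the unreachable one freely already gives 2 equivalent strategies.
No other strategy reproduces this row, so those 2 are the full class: W/a/Hi/k, W/a/Hi/h.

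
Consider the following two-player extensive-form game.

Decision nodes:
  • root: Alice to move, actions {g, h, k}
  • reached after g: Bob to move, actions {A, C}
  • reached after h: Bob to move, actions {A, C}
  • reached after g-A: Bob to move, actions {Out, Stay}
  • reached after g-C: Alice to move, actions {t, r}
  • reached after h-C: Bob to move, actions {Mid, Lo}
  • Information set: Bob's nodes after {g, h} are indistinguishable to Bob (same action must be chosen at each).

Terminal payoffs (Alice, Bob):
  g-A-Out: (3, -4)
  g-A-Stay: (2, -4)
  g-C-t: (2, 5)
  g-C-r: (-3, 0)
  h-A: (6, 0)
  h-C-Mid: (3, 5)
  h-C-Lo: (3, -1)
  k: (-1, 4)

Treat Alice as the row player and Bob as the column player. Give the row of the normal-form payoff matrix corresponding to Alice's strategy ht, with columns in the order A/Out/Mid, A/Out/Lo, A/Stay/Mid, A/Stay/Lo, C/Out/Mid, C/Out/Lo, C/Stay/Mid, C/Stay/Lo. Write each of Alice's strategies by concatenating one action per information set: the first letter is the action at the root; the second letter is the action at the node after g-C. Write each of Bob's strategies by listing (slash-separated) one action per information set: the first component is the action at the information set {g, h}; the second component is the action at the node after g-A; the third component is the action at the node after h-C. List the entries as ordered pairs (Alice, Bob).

(6,0) (6,0) (6,0) (6,0) (3,5) (3,-1) (3,5) (3,-1)

vs A/Out/Mid: Alice plays h → Bob plays A at [h] → (6, 0)
vs A/Out/Lo: Alice plays h → Bob plays A at [h] → (6, 0)
vs A/Stay/Mid: Alice plays h → Bob plays A at [h] → (6, 0)
vs A/Stay/Lo: Alice plays h → Bob plays A at [h] → (6, 0)
vs C/Out/Mid: Alice plays h → Bob plays C at [h] → Bob plays Mid at [h-C] → (3, 5)
vs C/Out/Lo: Alice plays h → Bob plays C at [h] → Bob plays Lo at [h-C] → (3, -1)
vs C/Stay/Mid: Alice plays h → Bob plays C at [h] → Bob plays Mid at [h-C] → (3, 5)
vs C/Stay/Lo: Alice plays h → Bob plays C at [h] → Bob plays Lo at [h-C] → (3, -1)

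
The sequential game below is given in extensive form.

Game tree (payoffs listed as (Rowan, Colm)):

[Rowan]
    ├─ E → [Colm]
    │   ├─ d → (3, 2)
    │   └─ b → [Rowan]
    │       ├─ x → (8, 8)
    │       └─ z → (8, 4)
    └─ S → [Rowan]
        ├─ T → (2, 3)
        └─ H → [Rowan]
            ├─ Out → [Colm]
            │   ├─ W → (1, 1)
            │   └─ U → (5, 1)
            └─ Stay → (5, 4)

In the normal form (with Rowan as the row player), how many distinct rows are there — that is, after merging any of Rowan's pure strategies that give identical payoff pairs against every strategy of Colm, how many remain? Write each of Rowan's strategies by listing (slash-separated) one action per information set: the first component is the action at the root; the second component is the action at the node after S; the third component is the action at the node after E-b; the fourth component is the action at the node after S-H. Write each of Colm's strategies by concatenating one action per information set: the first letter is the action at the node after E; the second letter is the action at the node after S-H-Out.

5

Rowan has 16 pure strategies: E/T/x/Out, E/T/x/Stay, E/T/z/Out, E/T/z/Stay, E/H/x/Out, E/H/x/Stay, E/H/z/Out, E/H/z/Stay, S/T/x/Out, S/T/x/Stay, S/T/z/Out, S/T/z/Stay, S/H/x/Out, S/H/x/Stay, S/H/z/Out, S/H/z/Stay. Columns: dW, dU, bW, bU.
{E/T/x/Out, E/T/x/Stay, E/H/x/Out, E/H/x/Stay} → row (3,2) (3,2) (8,8) (8,8)
{E/T/z/Out, E/T/z/Stay, E/H/z/Out, E/H/z/Stay} → row (3,2) (3,2) (8,4) (8,4)
{S/T/x/Out, S/T/x/Stay, S/T/z/Out, S/T/z/Stay} → row (2,3) (2,3) (2,3) (2,3)
{S/H/x/Out, S/H/z/Out} → row (1,1) (5,1) (1,1) (5,1)
{S/H/x/Stay, S/H/z/Stay} → row (5,4) (5,4) (5,4) (5,4)
That's 5 distinct rows out of 16 strategies.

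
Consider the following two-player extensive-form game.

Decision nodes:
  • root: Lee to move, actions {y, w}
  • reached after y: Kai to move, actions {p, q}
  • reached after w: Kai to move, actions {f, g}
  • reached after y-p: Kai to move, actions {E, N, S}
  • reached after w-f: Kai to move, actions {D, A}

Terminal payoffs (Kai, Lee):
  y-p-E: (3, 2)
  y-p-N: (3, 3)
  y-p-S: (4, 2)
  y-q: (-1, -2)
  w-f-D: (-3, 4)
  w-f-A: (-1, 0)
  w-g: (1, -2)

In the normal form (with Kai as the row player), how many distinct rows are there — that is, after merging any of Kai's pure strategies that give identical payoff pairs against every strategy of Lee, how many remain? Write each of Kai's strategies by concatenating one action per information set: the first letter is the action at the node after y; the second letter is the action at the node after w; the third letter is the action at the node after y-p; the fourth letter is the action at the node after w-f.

12

Kai has 24 pure strategies: pfED, pfEA, pfND, pfNA, pfSD, pfSA, pgED, pgEA, pgND, pgNA, pgSD, pgSA, qfED, qfEA, qfND, qfNA, qfSD, qfSA, qgED, qgEA, qgND, qgNA, qgSD, qgSA. Columns: y, w.
{pfED} → row (3,2) (-3,4)
{pfEA} → row (3,2) (-1,0)
{pfND} → row (3,3) (-3,4)
{pfNA} → row (3,3) (-1,0)
{pfSD} → row (4,2) (-3,4)
{pfSA} → row (4,2) (-1,0)
{pgED, pgEA} → row (3,2) (1,-2)
{pgND, pgNA} → row (3,3) (1,-2)
{pgSD, pgSA} → row (4,2) (1,-2)
{qfED, qfND, qfSD} → row (-1,-2) (-3,4)
{qfEA, qfNA, qfSA} → row (-1,-2) (-1,0)
{qgED, qgEA, qgND, qgNA, qgSD, qgSA} → row (-1,-2) (1,-2)
That's 12 distinct rows out of 24 strategies.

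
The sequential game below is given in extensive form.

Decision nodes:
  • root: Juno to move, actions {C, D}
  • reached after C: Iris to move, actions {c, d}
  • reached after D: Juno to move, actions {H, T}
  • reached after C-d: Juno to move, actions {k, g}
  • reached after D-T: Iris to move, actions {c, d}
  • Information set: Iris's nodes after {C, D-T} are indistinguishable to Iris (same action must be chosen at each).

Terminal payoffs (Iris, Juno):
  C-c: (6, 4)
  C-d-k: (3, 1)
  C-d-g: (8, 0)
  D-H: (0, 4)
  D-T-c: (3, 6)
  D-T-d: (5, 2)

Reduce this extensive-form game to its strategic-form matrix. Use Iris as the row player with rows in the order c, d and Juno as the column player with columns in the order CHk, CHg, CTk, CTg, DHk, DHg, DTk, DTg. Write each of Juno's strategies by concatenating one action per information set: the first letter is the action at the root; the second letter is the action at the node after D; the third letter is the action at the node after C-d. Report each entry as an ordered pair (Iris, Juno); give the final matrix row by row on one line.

Row c: CHk→(6,4), CHg→(6,4), CTk→(6,4), CTg→(6,4), DHk→(0,4), DHg→(0,4), DTk→(3,6), DTg→(3,6)
Row d: CHk→(3,1), CHg→(8,0), CTk→(3,1), CTg→(8,0), DHk→(0,4), DHg→(0,4), DTk→(5,2), DTg→(5,2)

c: (6,4) (6,4) (6,4) (6,4) (0,4) (0,4) (3,6) (3,6) | d: (3,1) (8,0) (3,1) (8,0) (0,4) (0,4) (5,2) (5,2)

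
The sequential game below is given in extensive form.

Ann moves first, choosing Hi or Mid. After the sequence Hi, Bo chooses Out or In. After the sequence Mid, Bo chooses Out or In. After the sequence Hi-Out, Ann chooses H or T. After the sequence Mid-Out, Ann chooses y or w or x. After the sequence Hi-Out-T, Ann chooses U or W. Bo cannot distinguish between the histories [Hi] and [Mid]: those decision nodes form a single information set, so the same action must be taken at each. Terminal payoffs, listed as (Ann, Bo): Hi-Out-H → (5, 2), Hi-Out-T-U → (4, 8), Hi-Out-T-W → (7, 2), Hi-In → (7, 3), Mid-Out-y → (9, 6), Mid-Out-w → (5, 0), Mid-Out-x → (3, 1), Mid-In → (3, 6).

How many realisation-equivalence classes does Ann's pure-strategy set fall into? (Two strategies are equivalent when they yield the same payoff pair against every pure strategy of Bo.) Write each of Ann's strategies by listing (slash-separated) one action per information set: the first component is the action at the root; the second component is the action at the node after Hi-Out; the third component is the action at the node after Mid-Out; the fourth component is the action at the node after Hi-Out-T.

6

Ann has 24 pure strategies: Hi/H/y/U, Hi/H/y/W, Hi/H/w/U, Hi/H/w/W, Hi/H/x/U, Hi/H/x/W, Hi/T/y/U, Hi/T/y/W, Hi/T/w/U, Hi/T/w/W, Hi/T/x/U, Hi/T/x/W, Mid/H/y/U, Mid/H/y/W, Mid/H/w/U, Mid/H/w/W, Mid/H/x/U, Mid/H/x/W, Mid/T/y/U, Mid/T/y/W, Mid/T/w/U, Mid/T/w/W, Mid/T/x/U, Mid/T/x/W. Columns: Out, In.
{Hi/H/y/U, Hi/H/y/W, Hi/H/w/U, Hi/H/w/W, Hi/H/x/U, Hi/H/x/W} → row (5,2) (7,3)
{Hi/T/y/U, Hi/T/w/U, Hi/T/x/U} → row (4,8) (7,3)
{Hi/T/y/W, Hi/T/w/W, Hi/T/x/W} → row (7,2) (7,3)
{Mid/H/y/U, Mid/H/y/W, Mid/T/y/U, Mid/T/y/W} → row (9,6) (3,6)
{Mid/H/w/U, Mid/H/w/W, Mid/T/w/U, Mid/T/w/W} → row (5,0) (3,6)
{Mid/H/x/U, Mid/H/x/W, Mid/T/x/U, Mid/T/x/W} → row (3,1) (3,6)
That's 6 distinct rows out of 24 strategies.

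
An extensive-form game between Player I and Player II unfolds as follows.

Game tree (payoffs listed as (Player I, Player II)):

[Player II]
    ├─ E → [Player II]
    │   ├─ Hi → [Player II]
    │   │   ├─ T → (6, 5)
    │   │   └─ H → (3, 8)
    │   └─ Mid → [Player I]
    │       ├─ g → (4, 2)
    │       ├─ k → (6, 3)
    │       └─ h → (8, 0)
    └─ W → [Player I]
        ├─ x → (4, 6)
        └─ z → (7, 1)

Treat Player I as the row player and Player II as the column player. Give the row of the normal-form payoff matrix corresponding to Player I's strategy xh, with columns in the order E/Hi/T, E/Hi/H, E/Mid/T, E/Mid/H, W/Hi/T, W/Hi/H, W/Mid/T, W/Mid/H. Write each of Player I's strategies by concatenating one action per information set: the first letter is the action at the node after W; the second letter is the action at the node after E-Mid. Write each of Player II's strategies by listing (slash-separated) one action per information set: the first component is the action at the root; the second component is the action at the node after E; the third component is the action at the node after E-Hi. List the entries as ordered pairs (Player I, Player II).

vs E/Hi/T: Player II plays E → Player II plays Hi at [E] → Player II plays T at [E-Hi] → (6, 5)
vs E/Hi/H: Player II plays E → Player II plays Hi at [E] → Player II plays H at [E-Hi] → (3, 8)
vs E/Mid/T: Player II plays E → Player II plays Mid at [E] → Player I plays h at [E-Mid] → (8, 0)
vs E/Mid/H: Player II plays E → Player II plays Mid at [E] → Player I plays h at [E-Mid] → (8, 0)
vs W/Hi/T: Player II plays W → Player I plays x at [W] → (4, 6)
vs W/Hi/H: Player II plays W → Player I plays x at [W] → (4, 6)
vs W/Mid/T: Player II plays W → Player I plays x at [W] → (4, 6)
vs W/Mid/H: Player II plays W → Player I plays x at [W] → (4, 6)

(6,5) (3,8) (8,0) (8,0) (4,6) (4,6) (4,6) (4,6)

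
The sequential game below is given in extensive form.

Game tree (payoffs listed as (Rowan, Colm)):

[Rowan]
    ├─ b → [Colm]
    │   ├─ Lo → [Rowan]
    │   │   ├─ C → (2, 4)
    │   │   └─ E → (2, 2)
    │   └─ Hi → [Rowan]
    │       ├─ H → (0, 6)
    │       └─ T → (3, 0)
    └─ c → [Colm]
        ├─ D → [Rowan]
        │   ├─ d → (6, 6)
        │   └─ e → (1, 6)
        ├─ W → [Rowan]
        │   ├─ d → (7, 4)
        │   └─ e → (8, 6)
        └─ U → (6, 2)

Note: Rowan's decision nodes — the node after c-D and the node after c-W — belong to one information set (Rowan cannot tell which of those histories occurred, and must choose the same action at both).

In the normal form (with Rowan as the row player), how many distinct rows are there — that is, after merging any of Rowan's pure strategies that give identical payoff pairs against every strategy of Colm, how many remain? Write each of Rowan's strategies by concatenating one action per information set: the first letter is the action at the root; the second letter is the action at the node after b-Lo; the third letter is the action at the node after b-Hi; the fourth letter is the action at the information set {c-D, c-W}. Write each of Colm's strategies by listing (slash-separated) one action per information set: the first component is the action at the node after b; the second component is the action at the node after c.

Rowan has 16 pure strategies: bCHd, bCHe, bCTd, bCTe, bEHd, bEHe, bETd, bETe, cCHd, cCHe, cCTd, cCTe, cEHd, cEHe, cETd, cETe. Columns: Lo/D, Lo/W, Lo/U, Hi/D, Hi/W, Hi/U.
{bCHd, bCHe} → row (2,4) (2,4) (2,4) (0,6) (0,6) (0,6)
{bCTd, bCTe} → row (2,4) (2,4) (2,4) (3,0) (3,0) (3,0)
{bEHd, bEHe} → row (2,2) (2,2) (2,2) (0,6) (0,6) (0,6)
{bETd, bETe} → row (2,2) (2,2) (2,2) (3,0) (3,0) (3,0)
{cCHd, cCTd, cEHd, cETd} → row (6,6) (7,4) (6,2) (6,6) (7,4) (6,2)
{cCHe, cCTe, cEHe, cETe} → row (1,6) (8,6) (6,2) (1,6) (8,6) (6,2)
That's 6 distinct rows out of 16 strategies.

6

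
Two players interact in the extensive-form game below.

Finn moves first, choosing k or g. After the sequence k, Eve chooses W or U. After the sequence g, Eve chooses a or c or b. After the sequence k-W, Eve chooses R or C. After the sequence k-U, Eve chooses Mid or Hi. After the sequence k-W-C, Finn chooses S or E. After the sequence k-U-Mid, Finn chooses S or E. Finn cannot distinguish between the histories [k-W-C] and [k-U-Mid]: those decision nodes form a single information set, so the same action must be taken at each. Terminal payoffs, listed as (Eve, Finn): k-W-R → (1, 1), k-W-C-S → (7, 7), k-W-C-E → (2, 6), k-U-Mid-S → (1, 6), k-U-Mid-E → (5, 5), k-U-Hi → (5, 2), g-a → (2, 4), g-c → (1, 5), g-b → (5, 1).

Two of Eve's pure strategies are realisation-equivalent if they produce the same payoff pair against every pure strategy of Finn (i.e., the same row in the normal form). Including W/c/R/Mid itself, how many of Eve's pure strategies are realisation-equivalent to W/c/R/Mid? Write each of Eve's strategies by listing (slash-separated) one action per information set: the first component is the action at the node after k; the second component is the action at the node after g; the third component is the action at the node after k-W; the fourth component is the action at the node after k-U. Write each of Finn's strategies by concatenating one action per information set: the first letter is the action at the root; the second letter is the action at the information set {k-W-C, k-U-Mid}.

Row for W/c/R/Mid (columns kS, kE, gS, gE): (1,1) (1,1) (1,5) (1,5).
Under W/c/R/Mid, Eve's choice at the node after k-U can never be reached regardless of what Finn does, so varying those choices leaves every outcome unchanged.
Holding the reachable choices fixed and varying the unreachable one freely already gives 2 equivalent strategies.
No other strategy reproduces this row, so those 2 are the full class: W/c/R/Mid, W/c/R/Hi.

2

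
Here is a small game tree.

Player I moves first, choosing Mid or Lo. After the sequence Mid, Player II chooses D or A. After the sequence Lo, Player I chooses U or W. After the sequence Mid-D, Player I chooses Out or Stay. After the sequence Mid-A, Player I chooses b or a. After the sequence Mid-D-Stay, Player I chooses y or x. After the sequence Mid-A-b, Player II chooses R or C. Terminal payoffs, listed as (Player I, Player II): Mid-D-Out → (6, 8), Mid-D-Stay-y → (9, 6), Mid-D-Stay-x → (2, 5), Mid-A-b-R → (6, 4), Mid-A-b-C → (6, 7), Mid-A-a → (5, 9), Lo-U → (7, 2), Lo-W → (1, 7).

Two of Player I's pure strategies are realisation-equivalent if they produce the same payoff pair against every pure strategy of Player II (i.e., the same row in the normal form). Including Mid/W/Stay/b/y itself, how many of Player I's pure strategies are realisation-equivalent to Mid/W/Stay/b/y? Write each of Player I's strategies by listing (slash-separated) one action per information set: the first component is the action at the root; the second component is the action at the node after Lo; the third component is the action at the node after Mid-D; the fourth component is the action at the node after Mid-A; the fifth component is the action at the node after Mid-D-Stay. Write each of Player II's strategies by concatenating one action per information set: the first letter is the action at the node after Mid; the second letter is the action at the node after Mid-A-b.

2

Row for Mid/W/Stay/b/y (columns DR, DC, AR, AC): (9,6) (9,6) (6,4) (6,7).
Under Mid/W/Stay/b/y, Player I's choice at the node after Lo can never be reached regardless of what Player II does, so varying those choices leaves every outcome unchanged.
Holding the reachable choices fixed and varying the unreachable one freely already gives 2 equivalent strategies.
No other strategy reproduces this row, so those 2 are the full class: Mid/U/Stay/b/y, Mid/W/Stay/b/y.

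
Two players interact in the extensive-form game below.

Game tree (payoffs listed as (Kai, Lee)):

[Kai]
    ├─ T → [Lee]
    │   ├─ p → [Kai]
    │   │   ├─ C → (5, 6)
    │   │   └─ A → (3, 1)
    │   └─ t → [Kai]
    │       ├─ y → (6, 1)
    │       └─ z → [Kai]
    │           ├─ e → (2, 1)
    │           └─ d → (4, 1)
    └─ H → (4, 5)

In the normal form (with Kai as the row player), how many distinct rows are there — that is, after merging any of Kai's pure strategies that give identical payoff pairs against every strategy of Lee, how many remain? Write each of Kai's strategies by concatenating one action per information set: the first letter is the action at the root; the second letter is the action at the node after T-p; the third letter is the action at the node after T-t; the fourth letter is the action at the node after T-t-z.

7

Kai has 16 pure strategies: TCye, TCyd, TCze, TCzd, TAye, TAyd, TAze, TAzd, HCye, HCyd, HCze, HCzd, HAye, HAyd, HAze, HAzd. Columns: p, t.
{TCye, TCyd} → row (5,6) (6,1)
{TCze} → row (5,6) (2,1)
{TCzd} → row (5,6) (4,1)
{TAye, TAyd} → row (3,1) (6,1)
{TAze} → row (3,1) (2,1)
{TAzd} → row (3,1) (4,1)
{HCye, HCyd, HCze, HCzd, HAye, HAyd, HAze, HAzd} → row (4,5) (4,5)
That's 7 distinct rows out of 16 strategies.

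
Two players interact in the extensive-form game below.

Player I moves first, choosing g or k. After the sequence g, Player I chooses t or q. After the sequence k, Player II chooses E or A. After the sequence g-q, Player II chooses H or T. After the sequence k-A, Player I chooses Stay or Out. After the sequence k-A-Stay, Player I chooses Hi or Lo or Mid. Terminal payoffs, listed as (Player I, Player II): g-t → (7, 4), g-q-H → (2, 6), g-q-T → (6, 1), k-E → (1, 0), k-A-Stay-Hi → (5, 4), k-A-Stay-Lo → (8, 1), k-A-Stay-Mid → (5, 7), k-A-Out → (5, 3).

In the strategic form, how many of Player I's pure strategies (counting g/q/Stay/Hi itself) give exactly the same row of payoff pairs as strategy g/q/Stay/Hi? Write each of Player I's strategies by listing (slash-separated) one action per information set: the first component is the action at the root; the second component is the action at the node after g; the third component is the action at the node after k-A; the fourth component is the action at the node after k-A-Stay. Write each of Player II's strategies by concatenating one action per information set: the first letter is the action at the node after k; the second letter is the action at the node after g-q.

Row for g/q/Stay/Hi (columns EH, ET, AH, AT): (2,6) (6,1) (2,6) (6,1).
Under g/q/Stay/Hi, Player I's choice at the node after k-A and at the node after k-A-Stay can never be reached regardless of what Player II does, so varying those choices leaves every outcome unchanged.
Holding the reachable choices fixed and varying the unreachable ones freely already gives 2 × 3 = 6 equivalent strategies.
No other strategy reproduces this row, so those 6 are the full class: g/q/Stay/Hi, g/q/Stay/Lo, g/q/Stay/Mid, g/q/Out/Hi, g/q/Out/Lo, g/q/Out/Mid.

6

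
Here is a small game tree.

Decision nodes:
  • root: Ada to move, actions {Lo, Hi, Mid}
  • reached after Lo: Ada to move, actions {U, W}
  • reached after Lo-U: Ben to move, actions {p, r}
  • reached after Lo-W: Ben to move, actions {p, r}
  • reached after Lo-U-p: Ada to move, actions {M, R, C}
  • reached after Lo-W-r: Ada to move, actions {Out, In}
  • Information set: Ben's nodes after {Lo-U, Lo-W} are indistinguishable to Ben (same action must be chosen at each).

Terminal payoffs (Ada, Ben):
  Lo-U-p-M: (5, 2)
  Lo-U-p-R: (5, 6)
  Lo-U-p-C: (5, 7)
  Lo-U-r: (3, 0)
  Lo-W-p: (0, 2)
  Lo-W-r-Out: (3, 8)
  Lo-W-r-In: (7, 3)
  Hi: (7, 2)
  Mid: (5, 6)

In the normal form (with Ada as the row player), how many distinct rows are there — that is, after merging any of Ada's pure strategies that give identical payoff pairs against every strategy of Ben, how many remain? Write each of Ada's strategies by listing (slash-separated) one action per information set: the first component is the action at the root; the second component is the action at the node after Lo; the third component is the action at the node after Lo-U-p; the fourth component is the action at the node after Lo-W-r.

7

Ada has 36 pure strategies: Lo/U/M/Out, Lo/U/M/In, Lo/U/R/Out, Lo/U/R/In, Lo/U/C/Out, Lo/U/C/In, Lo/W/M/Out, Lo/W/M/In, Lo/W/R/Out, Lo/W/R/In, Lo/W/C/Out, Lo/W/C/In, Hi/U/M/Out, Hi/U/M/In, Hi/U/R/Out, Hi/U/R/In, Hi/U/C/Out, Hi/U/C/In, Hi/W/M/Out, Hi/W/M/In, Hi/W/R/Out, Hi/W/R/In, Hi/W/C/Out, Hi/W/C/In, Mid/U/M/Out, Mid/U/M/In, Mid/U/R/Out, Mid/U/R/In, Mid/U/C/Out, Mid/U/C/In, Mid/W/M/Out, Mid/W/M/In, Mid/W/R/Out, Mid/W/R/In, Mid/W/C/Out, Mid/W/C/In. Columns: p, r.
{Lo/U/M/Out, Lo/U/M/In} → row (5,2) (3,0)
{Lo/U/R/Out, Lo/U/R/In} → row (5,6) (3,0)
{Lo/U/C/Out, Lo/U/C/In} → row (5,7) (3,0)
{Lo/W/M/Out, Lo/W/R/Out, Lo/W/C/Out} → row (0,2) (3,8)
{Lo/W/M/In, Lo/W/R/In, Lo/W/C/In} → row (0,2) (7,3)
{Hi/U/M/Out, Hi/U/M/In, Hi/U/R/Out, Hi/U/R/In, Hi/U/C/Out, Hi/U/C/In, Hi/W/M/Out, Hi/W/M/In, Hi/W/R/Out, Hi/W/R/In, Hi/W/C/Out, Hi/W/C/In} → row (7,2) (7,2)
{Mid/U/M/Out, Mid/U/M/In, Mid/U/R/Out, Mid/U/R/In, Mid/U/C/Out, Mid/U/C/In, Mid/W/M/Out, Mid/W/M/In, Mid/W/R/Out, Mid/W/R/In, Mid/W/C/Out, Mid/W/C/In} → row (5,6) (5,6)
That's 7 distinct rows out of 36 strategies.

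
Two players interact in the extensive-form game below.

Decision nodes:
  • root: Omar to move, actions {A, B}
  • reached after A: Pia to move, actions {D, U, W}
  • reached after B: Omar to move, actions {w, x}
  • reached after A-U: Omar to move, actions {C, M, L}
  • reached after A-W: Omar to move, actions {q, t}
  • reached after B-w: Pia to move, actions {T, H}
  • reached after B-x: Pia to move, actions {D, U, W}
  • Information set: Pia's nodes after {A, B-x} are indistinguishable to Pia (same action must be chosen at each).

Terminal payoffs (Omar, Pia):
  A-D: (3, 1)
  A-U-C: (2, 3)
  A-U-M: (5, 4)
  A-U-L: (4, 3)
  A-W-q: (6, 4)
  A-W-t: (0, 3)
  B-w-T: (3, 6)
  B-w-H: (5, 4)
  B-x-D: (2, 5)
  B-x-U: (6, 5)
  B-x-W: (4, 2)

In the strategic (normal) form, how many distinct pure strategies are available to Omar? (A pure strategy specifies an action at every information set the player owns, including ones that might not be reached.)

Omar owns the root with actions {A, B} — two choices.
Omar owns the node after B with actions {w, x} — two choices.
Omar owns the node after A-U with actions {C, M, L} — three choices.
Omar owns the node after A-W with actions {q, t} — two choices.
A pure strategy fixes one action at each information set independently, so the count is the product 2 × 2 × 3 × 2 = 24.

24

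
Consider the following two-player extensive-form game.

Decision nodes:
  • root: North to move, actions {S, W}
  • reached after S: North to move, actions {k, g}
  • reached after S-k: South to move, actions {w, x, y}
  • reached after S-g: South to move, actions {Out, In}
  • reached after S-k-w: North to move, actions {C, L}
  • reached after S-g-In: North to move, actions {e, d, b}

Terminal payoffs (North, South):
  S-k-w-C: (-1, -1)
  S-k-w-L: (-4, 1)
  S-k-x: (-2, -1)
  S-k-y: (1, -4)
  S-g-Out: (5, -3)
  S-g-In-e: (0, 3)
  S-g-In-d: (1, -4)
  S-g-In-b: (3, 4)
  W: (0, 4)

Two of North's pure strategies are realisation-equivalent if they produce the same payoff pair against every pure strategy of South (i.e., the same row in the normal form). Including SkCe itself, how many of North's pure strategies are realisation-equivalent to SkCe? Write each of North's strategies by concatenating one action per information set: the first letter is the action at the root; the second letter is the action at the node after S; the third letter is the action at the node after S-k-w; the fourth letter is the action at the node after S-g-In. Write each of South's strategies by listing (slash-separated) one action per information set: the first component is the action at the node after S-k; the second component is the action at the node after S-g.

Row for SkCe (columns w/Out, w/In, x/Out, x/In, y/Out, y/In): (-1,-1) (-1,-1) (-2,-1) (-2,-1) (1,-4) (1,-4).
Under SkCe, North's choice at the node after S-g-In can never be reached regardless of what South does, so varying those choices leaves every outcome unchanged.
Holding the reachable choices fixed and varying the unreachable one freely already gives 3 equivalent strategies.
No other strategy reproduces this row, so those 3 are the full class: SkCe, SkCd, SkCb.

3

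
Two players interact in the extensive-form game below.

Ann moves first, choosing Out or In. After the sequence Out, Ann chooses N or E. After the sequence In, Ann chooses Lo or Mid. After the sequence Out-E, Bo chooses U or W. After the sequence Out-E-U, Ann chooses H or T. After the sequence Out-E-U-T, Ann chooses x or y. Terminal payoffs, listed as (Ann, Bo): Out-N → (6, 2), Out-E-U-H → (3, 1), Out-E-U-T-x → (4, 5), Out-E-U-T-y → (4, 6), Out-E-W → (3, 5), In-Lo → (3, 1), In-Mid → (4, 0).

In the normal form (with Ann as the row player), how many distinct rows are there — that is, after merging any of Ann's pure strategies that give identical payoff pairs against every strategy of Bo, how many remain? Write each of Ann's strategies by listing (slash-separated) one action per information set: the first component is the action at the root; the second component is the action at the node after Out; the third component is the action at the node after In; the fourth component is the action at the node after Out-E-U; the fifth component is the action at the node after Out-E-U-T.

6

Ann has 32 pure strategies: Out/N/Lo/H/x, Out/N/Lo/H/y, Out/N/Lo/T/x, Out/N/Lo/T/y, Out/N/Mid/H/x, Out/N/Mid/H/y, Out/N/Mid/T/x, Out/N/Mid/T/y, Out/E/Lo/H/x, Out/E/Lo/H/y, Out/E/Lo/T/x, Out/E/Lo/T/y, Out/E/Mid/H/x, Out/E/Mid/H/y, Out/E/Mid/T/x, Out/E/Mid/T/y, In/N/Lo/H/x, In/N/Lo/H/y, In/N/Lo/T/x, In/N/Lo/T/y, In/N/Mid/H/x, In/N/Mid/H/y, In/N/Mid/T/x, In/N/Mid/T/y, In/E/Lo/H/x, In/E/Lo/H/y, In/E/Lo/T/x, In/E/Lo/T/y, In/E/Mid/H/x, In/E/Mid/H/y, In/E/Mid/T/x, In/E/Mid/T/y. Columns: U, W.
{Out/N/Lo/H/x, Out/N/Lo/H/y, Out/N/Lo/T/x, Out/N/Lo/T/y, Out/N/Mid/H/x, Out/N/Mid/H/y, Out/N/Mid/T/x, Out/N/Mid/T/y} → row (6,2) (6,2)
{Out/E/Lo/H/x, Out/E/Lo/H/y, Out/E/Mid/H/x, Out/E/Mid/H/y} → row (3,1) (3,5)
{Out/E/Lo/T/x, Out/E/Mid/T/x} → row (4,5) (3,5)
{Out/E/Lo/T/y, Out/E/Mid/T/y} → row (4,6) (3,5)
{In/N/Lo/H/x, In/N/Lo/H/y, In/N/Lo/T/x, In/N/Lo/T/y, In/E/Lo/H/x, In/E/Lo/H/y, In/E/Lo/T/x, In/E/Lo/T/y} → row (3,1) (3,1)
{In/N/Mid/H/x, In/N/Mid/H/y, In/N/Mid/T/x, In/N/Mid/T/y, In/E/Mid/H/x, In/E/Mid/H/y, In/E/Mid/T/x, In/E/Mid/T/y} → row (4,0) (4,0)
That's 6 distinct rows out of 32 strategies.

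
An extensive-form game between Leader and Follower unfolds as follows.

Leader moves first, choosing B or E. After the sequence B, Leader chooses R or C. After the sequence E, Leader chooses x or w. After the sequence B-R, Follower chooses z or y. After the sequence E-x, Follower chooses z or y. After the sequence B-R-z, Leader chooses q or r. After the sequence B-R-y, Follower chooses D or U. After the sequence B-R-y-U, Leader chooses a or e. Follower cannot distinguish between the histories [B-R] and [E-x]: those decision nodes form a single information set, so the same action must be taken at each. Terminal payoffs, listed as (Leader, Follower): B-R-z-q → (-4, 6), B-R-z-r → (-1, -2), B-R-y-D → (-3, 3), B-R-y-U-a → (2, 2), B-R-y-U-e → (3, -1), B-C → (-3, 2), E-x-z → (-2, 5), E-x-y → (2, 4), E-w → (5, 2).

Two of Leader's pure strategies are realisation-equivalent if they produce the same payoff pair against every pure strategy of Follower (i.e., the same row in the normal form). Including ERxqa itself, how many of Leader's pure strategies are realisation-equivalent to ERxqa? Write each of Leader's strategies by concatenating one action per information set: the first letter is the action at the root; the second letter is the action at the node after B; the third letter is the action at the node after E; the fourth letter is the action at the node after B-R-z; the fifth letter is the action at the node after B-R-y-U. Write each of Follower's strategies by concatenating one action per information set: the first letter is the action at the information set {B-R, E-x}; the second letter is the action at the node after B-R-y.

Row for ERxqa (columns zD, zU, yD, yU): (-2,5) (-2,5) (2,4) (2,4).
Under ERxqa, Leader's choice at the node after B and at the node after B-R-z and at the node after B-R-y-U can never be reached regardless of what Follower does, so varying those choices leaves every outcome unchanged.
Holding the reachable choices fixed and varying the unreachable ones freely already gives 2 × 2 × 2 = 8 equivalent strategies.
No other strategy reproduces this row, so those 8 are the full class: ERxqa, ERxqe, ERxra, ERxre, ECxqa, ECxqe, ECxra, ECxre.

8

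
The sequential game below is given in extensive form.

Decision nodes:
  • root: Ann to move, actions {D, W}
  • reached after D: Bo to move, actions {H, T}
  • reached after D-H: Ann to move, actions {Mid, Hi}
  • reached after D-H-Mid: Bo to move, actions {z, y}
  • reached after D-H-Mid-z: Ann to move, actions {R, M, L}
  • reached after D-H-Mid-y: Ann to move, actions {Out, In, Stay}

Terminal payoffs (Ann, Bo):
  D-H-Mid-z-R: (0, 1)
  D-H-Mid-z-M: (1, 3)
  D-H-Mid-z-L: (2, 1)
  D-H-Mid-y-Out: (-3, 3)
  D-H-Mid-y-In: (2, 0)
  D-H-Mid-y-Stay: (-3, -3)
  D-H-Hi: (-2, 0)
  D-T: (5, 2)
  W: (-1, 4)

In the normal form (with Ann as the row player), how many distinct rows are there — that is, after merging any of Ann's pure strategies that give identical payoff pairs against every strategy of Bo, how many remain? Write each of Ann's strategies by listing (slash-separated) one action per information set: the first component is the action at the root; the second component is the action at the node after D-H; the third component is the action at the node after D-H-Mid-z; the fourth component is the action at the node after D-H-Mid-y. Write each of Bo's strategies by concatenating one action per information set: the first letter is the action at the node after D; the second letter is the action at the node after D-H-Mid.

Ann has 36 pure strategies: D/Mid/R/Out, D/Mid/R/In, D/Mid/R/Stay, D/Mid/M/Out, D/Mid/M/In, D/Mid/M/Stay, D/Mid/L/Out, D/Mid/L/In, D/Mid/L/Stay, D/Hi/R/Out, D/Hi/R/In, D/Hi/R/Stay, D/Hi/M/Out, D/Hi/M/In, D/Hi/M/Stay, D/Hi/L/Out, D/Hi/L/In, D/Hi/L/Stay, W/Mid/R/Out, W/Mid/R/In, W/Mid/R/Stay, W/Mid/M/Out, W/Mid/M/In, W/Mid/M/Stay, W/Mid/L/Out, W/Mid/L/In, W/Mid/L/Stay, W/Hi/R/Out, W/Hi/R/In, W/Hi/R/Stay, W/Hi/M/Out, W/Hi/M/In, W/Hi/M/Stay, W/Hi/L/Out, W/Hi/L/In, W/Hi/L/Stay. Columns: Hz, Hy, Tz, Ty.
{D/Mid/R/Out} → row (0,1) (-3,3) (5,2) (5,2)
{D/Mid/R/In} → row (0,1) (2,0) (5,2) (5,2)
{D/Mid/R/Stay} → row (0,1) (-3,-3) (5,2) (5,2)
{D/Mid/M/Out} → row (1,3) (-3,3) (5,2) (5,2)
{D/Mid/M/In} → row (1,3) (2,0) (5,2) (5,2)
{D/Mid/M/Stay} → row (1,3) (-3,-3) (5,2) (5,2)
{D/Mid/L/Out} → row (2,1) (-3,3) (5,2) (5,2)
{D/Mid/L/In} → row (2,1) (2,0) (5,2) (5,2)
{D/Mid/L/Stay} → row (2,1) (-3,-3) (5,2) (5,2)
{D/Hi/R/Out, D/Hi/R/In, D/Hi/R/Stay, D/Hi/M/Out, D/Hi/M/In, D/Hi/M/Stay, D/Hi/L/Out, D/Hi/L/In, D/Hi/L/Stay} → row (-2,0) (-2,0) (5,2) (5,2)
{W/Mid/R/Out, W/Mid/R/In, W/Mid/R/Stay, W/Mid/M/Out, W/Mid/M/In, W/Mid/M/Stay, W/Mid/L/Out, W/Mid/L/In, W/Mid/L/Stay, W/Hi/R/Out, W/Hi/R/In, W/Hi/R/Stay, W/Hi/M/Out, W/Hi/M/In, W/Hi/M/Stay, W/Hi/L/Out, W/Hi/L/In, W/Hi/L/Stay} → row (-1,4) (-1,4) (-1,4) (-1,4)
That's 11 distinct rows out of 36 strategies.

11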